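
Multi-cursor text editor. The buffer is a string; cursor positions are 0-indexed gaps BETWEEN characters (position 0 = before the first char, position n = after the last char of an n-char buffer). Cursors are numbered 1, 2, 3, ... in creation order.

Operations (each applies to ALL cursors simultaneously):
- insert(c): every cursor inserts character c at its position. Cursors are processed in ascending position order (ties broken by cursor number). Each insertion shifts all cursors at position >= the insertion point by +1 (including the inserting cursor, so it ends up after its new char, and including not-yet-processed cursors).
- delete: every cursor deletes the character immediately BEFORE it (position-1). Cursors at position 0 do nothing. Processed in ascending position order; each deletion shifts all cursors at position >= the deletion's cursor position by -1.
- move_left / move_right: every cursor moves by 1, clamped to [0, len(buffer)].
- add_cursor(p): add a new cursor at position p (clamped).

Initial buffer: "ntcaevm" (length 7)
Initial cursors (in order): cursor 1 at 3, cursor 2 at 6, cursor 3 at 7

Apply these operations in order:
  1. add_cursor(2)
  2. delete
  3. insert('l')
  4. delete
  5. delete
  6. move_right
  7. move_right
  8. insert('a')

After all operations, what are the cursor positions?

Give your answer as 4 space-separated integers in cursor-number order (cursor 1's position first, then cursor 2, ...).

Answer: 4 4 4 4

Derivation:
After op 1 (add_cursor(2)): buffer="ntcaevm" (len 7), cursors c4@2 c1@3 c2@6 c3@7, authorship .......
After op 2 (delete): buffer="nae" (len 3), cursors c1@1 c4@1 c2@3 c3@3, authorship ...
After op 3 (insert('l')): buffer="nllaell" (len 7), cursors c1@3 c4@3 c2@7 c3@7, authorship .14..23
After op 4 (delete): buffer="nae" (len 3), cursors c1@1 c4@1 c2@3 c3@3, authorship ...
After op 5 (delete): buffer="" (len 0), cursors c1@0 c2@0 c3@0 c4@0, authorship 
After op 6 (move_right): buffer="" (len 0), cursors c1@0 c2@0 c3@0 c4@0, authorship 
After op 7 (move_right): buffer="" (len 0), cursors c1@0 c2@0 c3@0 c4@0, authorship 
After op 8 (insert('a')): buffer="aaaa" (len 4), cursors c1@4 c2@4 c3@4 c4@4, authorship 1234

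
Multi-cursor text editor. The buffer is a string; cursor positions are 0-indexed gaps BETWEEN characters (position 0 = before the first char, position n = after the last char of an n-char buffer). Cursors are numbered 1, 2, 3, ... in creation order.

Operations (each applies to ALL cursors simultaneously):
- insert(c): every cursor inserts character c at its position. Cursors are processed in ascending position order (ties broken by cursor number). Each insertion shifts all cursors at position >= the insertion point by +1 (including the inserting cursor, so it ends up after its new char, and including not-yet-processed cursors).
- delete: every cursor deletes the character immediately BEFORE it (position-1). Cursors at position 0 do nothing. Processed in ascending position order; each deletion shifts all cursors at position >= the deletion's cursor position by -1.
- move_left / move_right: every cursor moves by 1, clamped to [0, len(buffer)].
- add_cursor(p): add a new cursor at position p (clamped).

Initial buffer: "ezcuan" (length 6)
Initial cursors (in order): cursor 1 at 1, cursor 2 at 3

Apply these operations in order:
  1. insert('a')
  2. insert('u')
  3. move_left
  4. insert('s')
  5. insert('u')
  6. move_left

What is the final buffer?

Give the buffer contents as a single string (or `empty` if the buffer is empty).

After op 1 (insert('a')): buffer="eazcauan" (len 8), cursors c1@2 c2@5, authorship .1..2...
After op 2 (insert('u')): buffer="eauzcauuan" (len 10), cursors c1@3 c2@7, authorship .11..22...
After op 3 (move_left): buffer="eauzcauuan" (len 10), cursors c1@2 c2@6, authorship .11..22...
After op 4 (insert('s')): buffer="easuzcasuuan" (len 12), cursors c1@3 c2@8, authorship .111..222...
After op 5 (insert('u')): buffer="easuuzcasuuuan" (len 14), cursors c1@4 c2@10, authorship .1111..2222...
After op 6 (move_left): buffer="easuuzcasuuuan" (len 14), cursors c1@3 c2@9, authorship .1111..2222...

Answer: easuuzcasuuuan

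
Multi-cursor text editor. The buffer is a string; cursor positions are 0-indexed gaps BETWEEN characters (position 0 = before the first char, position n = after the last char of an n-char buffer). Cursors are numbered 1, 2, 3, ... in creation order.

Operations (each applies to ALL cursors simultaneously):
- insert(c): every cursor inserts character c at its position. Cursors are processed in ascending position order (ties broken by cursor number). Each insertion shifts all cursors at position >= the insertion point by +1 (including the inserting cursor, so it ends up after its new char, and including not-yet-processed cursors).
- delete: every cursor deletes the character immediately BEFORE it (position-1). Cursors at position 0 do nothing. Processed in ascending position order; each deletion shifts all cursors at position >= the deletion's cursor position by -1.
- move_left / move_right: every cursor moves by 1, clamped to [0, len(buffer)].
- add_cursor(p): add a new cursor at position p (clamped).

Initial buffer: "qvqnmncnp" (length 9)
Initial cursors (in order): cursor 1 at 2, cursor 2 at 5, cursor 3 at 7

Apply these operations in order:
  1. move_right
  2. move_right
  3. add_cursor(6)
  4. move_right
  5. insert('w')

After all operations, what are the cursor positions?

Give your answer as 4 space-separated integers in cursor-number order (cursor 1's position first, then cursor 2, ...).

Answer: 6 11 13 9

Derivation:
After op 1 (move_right): buffer="qvqnmncnp" (len 9), cursors c1@3 c2@6 c3@8, authorship .........
After op 2 (move_right): buffer="qvqnmncnp" (len 9), cursors c1@4 c2@7 c3@9, authorship .........
After op 3 (add_cursor(6)): buffer="qvqnmncnp" (len 9), cursors c1@4 c4@6 c2@7 c3@9, authorship .........
After op 4 (move_right): buffer="qvqnmncnp" (len 9), cursors c1@5 c4@7 c2@8 c3@9, authorship .........
After op 5 (insert('w')): buffer="qvqnmwncwnwpw" (len 13), cursors c1@6 c4@9 c2@11 c3@13, authorship .....1..4.2.3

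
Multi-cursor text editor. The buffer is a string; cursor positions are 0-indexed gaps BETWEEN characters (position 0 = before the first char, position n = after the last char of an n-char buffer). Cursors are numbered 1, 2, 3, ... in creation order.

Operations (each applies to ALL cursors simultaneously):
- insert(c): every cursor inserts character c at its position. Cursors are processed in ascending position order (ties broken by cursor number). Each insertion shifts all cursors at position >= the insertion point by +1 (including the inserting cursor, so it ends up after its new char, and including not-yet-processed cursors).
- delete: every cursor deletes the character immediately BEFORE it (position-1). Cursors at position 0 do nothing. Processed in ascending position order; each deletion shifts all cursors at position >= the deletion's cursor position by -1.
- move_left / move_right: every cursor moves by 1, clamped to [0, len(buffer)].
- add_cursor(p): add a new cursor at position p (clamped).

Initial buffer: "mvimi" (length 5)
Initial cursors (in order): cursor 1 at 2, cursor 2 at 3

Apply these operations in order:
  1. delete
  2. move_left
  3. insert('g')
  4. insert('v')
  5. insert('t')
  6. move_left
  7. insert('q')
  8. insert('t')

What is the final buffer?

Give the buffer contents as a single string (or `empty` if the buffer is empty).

After op 1 (delete): buffer="mmi" (len 3), cursors c1@1 c2@1, authorship ...
After op 2 (move_left): buffer="mmi" (len 3), cursors c1@0 c2@0, authorship ...
After op 3 (insert('g')): buffer="ggmmi" (len 5), cursors c1@2 c2@2, authorship 12...
After op 4 (insert('v')): buffer="ggvvmmi" (len 7), cursors c1@4 c2@4, authorship 1212...
After op 5 (insert('t')): buffer="ggvvttmmi" (len 9), cursors c1@6 c2@6, authorship 121212...
After op 6 (move_left): buffer="ggvvttmmi" (len 9), cursors c1@5 c2@5, authorship 121212...
After op 7 (insert('q')): buffer="ggvvtqqtmmi" (len 11), cursors c1@7 c2@7, authorship 12121122...
After op 8 (insert('t')): buffer="ggvvtqqtttmmi" (len 13), cursors c1@9 c2@9, authorship 1212112122...

Answer: ggvvtqqtttmmi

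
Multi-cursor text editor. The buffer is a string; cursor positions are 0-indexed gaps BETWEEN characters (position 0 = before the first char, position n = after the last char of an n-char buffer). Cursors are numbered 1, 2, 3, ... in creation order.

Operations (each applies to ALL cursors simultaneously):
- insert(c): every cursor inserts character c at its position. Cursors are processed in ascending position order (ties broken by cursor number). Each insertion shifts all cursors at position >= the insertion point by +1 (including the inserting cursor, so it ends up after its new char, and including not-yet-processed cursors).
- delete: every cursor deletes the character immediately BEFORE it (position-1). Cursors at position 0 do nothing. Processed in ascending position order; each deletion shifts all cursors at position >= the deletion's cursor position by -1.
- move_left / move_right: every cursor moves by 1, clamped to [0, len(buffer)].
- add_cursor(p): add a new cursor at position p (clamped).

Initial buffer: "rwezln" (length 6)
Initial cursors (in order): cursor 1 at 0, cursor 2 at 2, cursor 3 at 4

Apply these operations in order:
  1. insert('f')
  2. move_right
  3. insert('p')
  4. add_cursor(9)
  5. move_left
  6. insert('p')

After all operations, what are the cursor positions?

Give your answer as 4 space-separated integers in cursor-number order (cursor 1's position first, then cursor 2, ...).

Answer: 3 8 14 11

Derivation:
After op 1 (insert('f')): buffer="frwfezfln" (len 9), cursors c1@1 c2@4 c3@7, authorship 1..2..3..
After op 2 (move_right): buffer="frwfezfln" (len 9), cursors c1@2 c2@5 c3@8, authorship 1..2..3..
After op 3 (insert('p')): buffer="frpwfepzflpn" (len 12), cursors c1@3 c2@7 c3@11, authorship 1.1.2.2.3.3.
After op 4 (add_cursor(9)): buffer="frpwfepzflpn" (len 12), cursors c1@3 c2@7 c4@9 c3@11, authorship 1.1.2.2.3.3.
After op 5 (move_left): buffer="frpwfepzflpn" (len 12), cursors c1@2 c2@6 c4@8 c3@10, authorship 1.1.2.2.3.3.
After op 6 (insert('p')): buffer="frppwfeppzpflppn" (len 16), cursors c1@3 c2@8 c4@11 c3@14, authorship 1.11.2.22.43.33.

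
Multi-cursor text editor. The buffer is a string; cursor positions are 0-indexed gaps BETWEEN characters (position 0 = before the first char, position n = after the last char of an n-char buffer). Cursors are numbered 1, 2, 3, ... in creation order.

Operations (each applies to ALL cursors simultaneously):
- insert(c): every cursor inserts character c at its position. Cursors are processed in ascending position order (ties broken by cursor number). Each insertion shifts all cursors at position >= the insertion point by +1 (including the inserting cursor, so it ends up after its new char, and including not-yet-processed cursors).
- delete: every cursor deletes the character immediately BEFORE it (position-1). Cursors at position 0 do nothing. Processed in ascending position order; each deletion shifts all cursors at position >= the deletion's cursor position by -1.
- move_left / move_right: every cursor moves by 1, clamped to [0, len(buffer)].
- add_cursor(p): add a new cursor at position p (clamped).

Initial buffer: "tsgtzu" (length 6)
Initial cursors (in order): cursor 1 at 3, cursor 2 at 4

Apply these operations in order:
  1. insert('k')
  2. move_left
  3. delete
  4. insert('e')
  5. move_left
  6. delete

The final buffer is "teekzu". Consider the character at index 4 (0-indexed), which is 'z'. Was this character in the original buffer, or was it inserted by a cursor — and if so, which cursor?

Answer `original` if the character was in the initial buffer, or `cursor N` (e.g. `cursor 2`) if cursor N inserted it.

Answer: original

Derivation:
After op 1 (insert('k')): buffer="tsgktkzu" (len 8), cursors c1@4 c2@6, authorship ...1.2..
After op 2 (move_left): buffer="tsgktkzu" (len 8), cursors c1@3 c2@5, authorship ...1.2..
After op 3 (delete): buffer="tskkzu" (len 6), cursors c1@2 c2@3, authorship ..12..
After op 4 (insert('e')): buffer="tsekekzu" (len 8), cursors c1@3 c2@5, authorship ..1122..
After op 5 (move_left): buffer="tsekekzu" (len 8), cursors c1@2 c2@4, authorship ..1122..
After op 6 (delete): buffer="teekzu" (len 6), cursors c1@1 c2@2, authorship .122..
Authorship (.=original, N=cursor N): . 1 2 2 . .
Index 4: author = original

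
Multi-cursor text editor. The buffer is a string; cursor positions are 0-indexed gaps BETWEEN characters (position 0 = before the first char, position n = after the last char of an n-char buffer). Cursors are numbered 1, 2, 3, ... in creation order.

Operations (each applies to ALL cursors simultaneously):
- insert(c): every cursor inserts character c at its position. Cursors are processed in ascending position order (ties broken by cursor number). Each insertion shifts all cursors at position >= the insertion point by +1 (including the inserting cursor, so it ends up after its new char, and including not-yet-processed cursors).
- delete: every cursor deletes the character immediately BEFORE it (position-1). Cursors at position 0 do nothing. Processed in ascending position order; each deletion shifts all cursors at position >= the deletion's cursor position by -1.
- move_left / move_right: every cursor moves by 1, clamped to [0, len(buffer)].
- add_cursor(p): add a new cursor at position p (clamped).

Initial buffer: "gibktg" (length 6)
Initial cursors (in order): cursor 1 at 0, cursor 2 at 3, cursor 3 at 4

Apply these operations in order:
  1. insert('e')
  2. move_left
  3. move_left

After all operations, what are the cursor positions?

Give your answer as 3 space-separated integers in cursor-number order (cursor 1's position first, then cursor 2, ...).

Answer: 0 3 5

Derivation:
After op 1 (insert('e')): buffer="egibeketg" (len 9), cursors c1@1 c2@5 c3@7, authorship 1...2.3..
After op 2 (move_left): buffer="egibeketg" (len 9), cursors c1@0 c2@4 c3@6, authorship 1...2.3..
After op 3 (move_left): buffer="egibeketg" (len 9), cursors c1@0 c2@3 c3@5, authorship 1...2.3..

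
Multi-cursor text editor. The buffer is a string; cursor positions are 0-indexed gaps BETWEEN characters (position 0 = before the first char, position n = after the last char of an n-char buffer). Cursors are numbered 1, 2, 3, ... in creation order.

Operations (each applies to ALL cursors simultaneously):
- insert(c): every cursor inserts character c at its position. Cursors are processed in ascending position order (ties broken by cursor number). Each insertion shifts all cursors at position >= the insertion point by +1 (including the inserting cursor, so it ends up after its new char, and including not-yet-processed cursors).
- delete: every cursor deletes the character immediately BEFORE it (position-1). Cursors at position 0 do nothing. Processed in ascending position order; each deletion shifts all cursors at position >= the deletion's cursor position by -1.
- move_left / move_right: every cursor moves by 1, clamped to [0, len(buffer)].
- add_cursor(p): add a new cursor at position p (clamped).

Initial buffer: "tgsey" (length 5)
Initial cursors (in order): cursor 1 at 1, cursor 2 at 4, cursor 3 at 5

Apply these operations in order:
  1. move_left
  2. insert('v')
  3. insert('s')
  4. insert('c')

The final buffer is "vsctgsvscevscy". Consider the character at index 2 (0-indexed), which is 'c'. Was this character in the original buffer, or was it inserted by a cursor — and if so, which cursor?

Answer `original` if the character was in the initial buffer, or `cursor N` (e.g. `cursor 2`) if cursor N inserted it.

After op 1 (move_left): buffer="tgsey" (len 5), cursors c1@0 c2@3 c3@4, authorship .....
After op 2 (insert('v')): buffer="vtgsvevy" (len 8), cursors c1@1 c2@5 c3@7, authorship 1...2.3.
After op 3 (insert('s')): buffer="vstgsvsevsy" (len 11), cursors c1@2 c2@7 c3@10, authorship 11...22.33.
After op 4 (insert('c')): buffer="vsctgsvscevscy" (len 14), cursors c1@3 c2@9 c3@13, authorship 111...222.333.
Authorship (.=original, N=cursor N): 1 1 1 . . . 2 2 2 . 3 3 3 .
Index 2: author = 1

Answer: cursor 1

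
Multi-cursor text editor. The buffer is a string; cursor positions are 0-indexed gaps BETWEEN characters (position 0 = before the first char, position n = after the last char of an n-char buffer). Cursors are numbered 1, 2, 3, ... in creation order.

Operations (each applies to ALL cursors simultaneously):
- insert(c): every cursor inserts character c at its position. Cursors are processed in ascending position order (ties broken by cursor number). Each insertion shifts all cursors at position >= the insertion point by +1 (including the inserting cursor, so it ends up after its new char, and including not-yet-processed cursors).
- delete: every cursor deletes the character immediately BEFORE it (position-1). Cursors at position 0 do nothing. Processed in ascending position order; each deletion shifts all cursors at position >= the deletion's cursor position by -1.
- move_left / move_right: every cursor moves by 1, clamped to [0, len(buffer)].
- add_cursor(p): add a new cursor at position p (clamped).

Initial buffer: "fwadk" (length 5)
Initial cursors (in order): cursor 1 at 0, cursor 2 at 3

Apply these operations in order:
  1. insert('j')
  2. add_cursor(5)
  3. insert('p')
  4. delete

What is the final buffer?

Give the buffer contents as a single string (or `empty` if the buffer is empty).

After op 1 (insert('j')): buffer="jfwajdk" (len 7), cursors c1@1 c2@5, authorship 1...2..
After op 2 (add_cursor(5)): buffer="jfwajdk" (len 7), cursors c1@1 c2@5 c3@5, authorship 1...2..
After op 3 (insert('p')): buffer="jpfwajppdk" (len 10), cursors c1@2 c2@8 c3@8, authorship 11...223..
After op 4 (delete): buffer="jfwajdk" (len 7), cursors c1@1 c2@5 c3@5, authorship 1...2..

Answer: jfwajdk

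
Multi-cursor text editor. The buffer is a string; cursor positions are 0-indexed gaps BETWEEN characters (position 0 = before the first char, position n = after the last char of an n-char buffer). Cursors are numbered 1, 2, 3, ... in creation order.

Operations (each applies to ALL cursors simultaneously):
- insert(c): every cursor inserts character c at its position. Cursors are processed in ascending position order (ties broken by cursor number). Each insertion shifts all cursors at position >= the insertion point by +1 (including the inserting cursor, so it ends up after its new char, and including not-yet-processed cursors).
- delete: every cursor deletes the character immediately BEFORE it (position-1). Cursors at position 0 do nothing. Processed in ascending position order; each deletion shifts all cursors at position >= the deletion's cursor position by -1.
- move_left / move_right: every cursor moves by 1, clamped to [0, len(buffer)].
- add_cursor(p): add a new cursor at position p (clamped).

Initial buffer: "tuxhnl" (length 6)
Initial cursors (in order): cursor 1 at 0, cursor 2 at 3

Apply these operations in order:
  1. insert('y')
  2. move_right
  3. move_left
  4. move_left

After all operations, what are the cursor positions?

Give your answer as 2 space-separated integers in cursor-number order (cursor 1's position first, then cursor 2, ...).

After op 1 (insert('y')): buffer="ytuxyhnl" (len 8), cursors c1@1 c2@5, authorship 1...2...
After op 2 (move_right): buffer="ytuxyhnl" (len 8), cursors c1@2 c2@6, authorship 1...2...
After op 3 (move_left): buffer="ytuxyhnl" (len 8), cursors c1@1 c2@5, authorship 1...2...
After op 4 (move_left): buffer="ytuxyhnl" (len 8), cursors c1@0 c2@4, authorship 1...2...

Answer: 0 4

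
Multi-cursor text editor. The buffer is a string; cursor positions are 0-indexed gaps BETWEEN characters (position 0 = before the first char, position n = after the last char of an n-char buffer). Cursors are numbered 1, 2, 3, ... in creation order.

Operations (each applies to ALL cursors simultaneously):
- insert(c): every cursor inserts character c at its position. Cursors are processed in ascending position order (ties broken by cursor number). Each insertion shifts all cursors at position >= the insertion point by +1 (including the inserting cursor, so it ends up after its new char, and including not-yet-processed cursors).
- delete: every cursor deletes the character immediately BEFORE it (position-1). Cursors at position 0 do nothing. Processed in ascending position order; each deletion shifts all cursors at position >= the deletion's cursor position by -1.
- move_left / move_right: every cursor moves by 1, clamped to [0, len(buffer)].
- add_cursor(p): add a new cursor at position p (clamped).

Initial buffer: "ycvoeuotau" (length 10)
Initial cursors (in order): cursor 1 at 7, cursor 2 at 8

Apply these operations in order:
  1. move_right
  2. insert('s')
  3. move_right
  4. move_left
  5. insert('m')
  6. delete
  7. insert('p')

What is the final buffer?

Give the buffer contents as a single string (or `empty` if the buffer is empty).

After op 1 (move_right): buffer="ycvoeuotau" (len 10), cursors c1@8 c2@9, authorship ..........
After op 2 (insert('s')): buffer="ycvoeuotsasu" (len 12), cursors c1@9 c2@11, authorship ........1.2.
After op 3 (move_right): buffer="ycvoeuotsasu" (len 12), cursors c1@10 c2@12, authorship ........1.2.
After op 4 (move_left): buffer="ycvoeuotsasu" (len 12), cursors c1@9 c2@11, authorship ........1.2.
After op 5 (insert('m')): buffer="ycvoeuotsmasmu" (len 14), cursors c1@10 c2@13, authorship ........11.22.
After op 6 (delete): buffer="ycvoeuotsasu" (len 12), cursors c1@9 c2@11, authorship ........1.2.
After op 7 (insert('p')): buffer="ycvoeuotspaspu" (len 14), cursors c1@10 c2@13, authorship ........11.22.

Answer: ycvoeuotspaspu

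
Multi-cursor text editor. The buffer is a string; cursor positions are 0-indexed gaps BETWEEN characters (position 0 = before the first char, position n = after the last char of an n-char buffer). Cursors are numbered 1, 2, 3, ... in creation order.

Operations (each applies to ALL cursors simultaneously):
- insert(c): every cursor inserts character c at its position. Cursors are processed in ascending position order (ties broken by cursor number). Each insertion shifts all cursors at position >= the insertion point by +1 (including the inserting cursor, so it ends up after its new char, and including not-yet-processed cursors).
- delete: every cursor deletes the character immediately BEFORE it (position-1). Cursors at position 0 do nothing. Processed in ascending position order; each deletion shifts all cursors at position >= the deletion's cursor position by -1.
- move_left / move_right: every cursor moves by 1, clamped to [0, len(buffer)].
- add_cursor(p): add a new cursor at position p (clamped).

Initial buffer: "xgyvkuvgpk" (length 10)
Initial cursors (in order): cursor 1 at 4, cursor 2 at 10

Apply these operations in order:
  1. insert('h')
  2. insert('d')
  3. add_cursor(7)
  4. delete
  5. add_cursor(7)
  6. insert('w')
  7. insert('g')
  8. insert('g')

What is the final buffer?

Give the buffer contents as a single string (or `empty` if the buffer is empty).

Answer: xgyvhwwgggguvwgggpkhwgg

Derivation:
After op 1 (insert('h')): buffer="xgyvhkuvgpkh" (len 12), cursors c1@5 c2@12, authorship ....1......2
After op 2 (insert('d')): buffer="xgyvhdkuvgpkhd" (len 14), cursors c1@6 c2@14, authorship ....11......22
After op 3 (add_cursor(7)): buffer="xgyvhdkuvgpkhd" (len 14), cursors c1@6 c3@7 c2@14, authorship ....11......22
After op 4 (delete): buffer="xgyvhuvgpkh" (len 11), cursors c1@5 c3@5 c2@11, authorship ....1.....2
After op 5 (add_cursor(7)): buffer="xgyvhuvgpkh" (len 11), cursors c1@5 c3@5 c4@7 c2@11, authorship ....1.....2
After op 6 (insert('w')): buffer="xgyvhwwuvwgpkhw" (len 15), cursors c1@7 c3@7 c4@10 c2@15, authorship ....113..4...22
After op 7 (insert('g')): buffer="xgyvhwwgguvwggpkhwg" (len 19), cursors c1@9 c3@9 c4@13 c2@19, authorship ....11313..44...222
After op 8 (insert('g')): buffer="xgyvhwwgggguvwgggpkhwgg" (len 23), cursors c1@11 c3@11 c4@16 c2@23, authorship ....1131313..444...2222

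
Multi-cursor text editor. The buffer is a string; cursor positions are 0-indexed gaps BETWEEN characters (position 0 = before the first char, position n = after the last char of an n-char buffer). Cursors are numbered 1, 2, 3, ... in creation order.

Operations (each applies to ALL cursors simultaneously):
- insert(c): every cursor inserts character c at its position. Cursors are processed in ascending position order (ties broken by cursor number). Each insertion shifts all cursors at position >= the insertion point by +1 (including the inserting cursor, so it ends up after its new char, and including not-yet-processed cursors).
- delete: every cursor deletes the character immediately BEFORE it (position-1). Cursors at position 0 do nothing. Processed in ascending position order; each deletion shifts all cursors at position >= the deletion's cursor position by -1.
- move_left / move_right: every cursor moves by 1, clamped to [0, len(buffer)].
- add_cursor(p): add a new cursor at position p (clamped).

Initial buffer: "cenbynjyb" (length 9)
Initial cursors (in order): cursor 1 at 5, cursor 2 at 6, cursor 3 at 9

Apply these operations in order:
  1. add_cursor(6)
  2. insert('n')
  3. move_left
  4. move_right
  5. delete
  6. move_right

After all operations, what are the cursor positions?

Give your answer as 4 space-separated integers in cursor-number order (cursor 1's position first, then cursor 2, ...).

After op 1 (add_cursor(6)): buffer="cenbynjyb" (len 9), cursors c1@5 c2@6 c4@6 c3@9, authorship .........
After op 2 (insert('n')): buffer="cenbynnnnjybn" (len 13), cursors c1@6 c2@9 c4@9 c3@13, authorship .....1.24...3
After op 3 (move_left): buffer="cenbynnnnjybn" (len 13), cursors c1@5 c2@8 c4@8 c3@12, authorship .....1.24...3
After op 4 (move_right): buffer="cenbynnnnjybn" (len 13), cursors c1@6 c2@9 c4@9 c3@13, authorship .....1.24...3
After op 5 (delete): buffer="cenbynjyb" (len 9), cursors c1@5 c2@6 c4@6 c3@9, authorship .........
After op 6 (move_right): buffer="cenbynjyb" (len 9), cursors c1@6 c2@7 c4@7 c3@9, authorship .........

Answer: 6 7 9 7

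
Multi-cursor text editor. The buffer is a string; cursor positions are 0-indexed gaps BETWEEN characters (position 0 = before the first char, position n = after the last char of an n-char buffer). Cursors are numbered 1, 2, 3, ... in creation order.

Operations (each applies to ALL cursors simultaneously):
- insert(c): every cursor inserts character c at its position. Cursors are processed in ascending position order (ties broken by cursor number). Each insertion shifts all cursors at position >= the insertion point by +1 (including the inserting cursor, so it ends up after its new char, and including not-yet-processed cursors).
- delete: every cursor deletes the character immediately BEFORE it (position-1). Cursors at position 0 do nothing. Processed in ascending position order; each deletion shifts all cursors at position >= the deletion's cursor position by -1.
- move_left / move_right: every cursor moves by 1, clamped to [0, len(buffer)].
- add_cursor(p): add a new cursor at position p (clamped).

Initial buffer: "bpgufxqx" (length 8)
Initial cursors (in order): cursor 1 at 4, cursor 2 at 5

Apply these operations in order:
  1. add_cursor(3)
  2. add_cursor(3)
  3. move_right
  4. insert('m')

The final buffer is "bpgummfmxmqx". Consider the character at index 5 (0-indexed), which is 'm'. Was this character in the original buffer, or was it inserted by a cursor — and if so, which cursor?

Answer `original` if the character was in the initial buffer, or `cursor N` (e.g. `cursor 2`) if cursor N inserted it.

Answer: cursor 4

Derivation:
After op 1 (add_cursor(3)): buffer="bpgufxqx" (len 8), cursors c3@3 c1@4 c2@5, authorship ........
After op 2 (add_cursor(3)): buffer="bpgufxqx" (len 8), cursors c3@3 c4@3 c1@4 c2@5, authorship ........
After op 3 (move_right): buffer="bpgufxqx" (len 8), cursors c3@4 c4@4 c1@5 c2@6, authorship ........
After op 4 (insert('m')): buffer="bpgummfmxmqx" (len 12), cursors c3@6 c4@6 c1@8 c2@10, authorship ....34.1.2..
Authorship (.=original, N=cursor N): . . . . 3 4 . 1 . 2 . .
Index 5: author = 4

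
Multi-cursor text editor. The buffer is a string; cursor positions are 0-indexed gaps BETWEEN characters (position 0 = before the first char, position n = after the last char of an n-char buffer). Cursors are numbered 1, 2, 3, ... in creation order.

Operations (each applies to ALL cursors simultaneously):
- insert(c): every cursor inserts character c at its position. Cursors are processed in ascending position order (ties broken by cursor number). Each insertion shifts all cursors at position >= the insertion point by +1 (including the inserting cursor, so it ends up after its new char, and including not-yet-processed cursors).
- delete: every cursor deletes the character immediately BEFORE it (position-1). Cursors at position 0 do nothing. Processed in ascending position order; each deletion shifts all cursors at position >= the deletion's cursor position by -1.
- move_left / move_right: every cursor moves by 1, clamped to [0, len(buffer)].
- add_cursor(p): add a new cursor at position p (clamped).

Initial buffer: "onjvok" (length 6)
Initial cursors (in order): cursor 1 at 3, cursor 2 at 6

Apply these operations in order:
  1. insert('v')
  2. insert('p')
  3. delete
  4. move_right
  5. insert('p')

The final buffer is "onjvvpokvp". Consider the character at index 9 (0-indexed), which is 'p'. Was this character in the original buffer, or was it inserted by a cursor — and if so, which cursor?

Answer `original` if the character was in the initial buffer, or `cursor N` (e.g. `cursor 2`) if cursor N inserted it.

After op 1 (insert('v')): buffer="onjvvokv" (len 8), cursors c1@4 c2@8, authorship ...1...2
After op 2 (insert('p')): buffer="onjvpvokvp" (len 10), cursors c1@5 c2@10, authorship ...11...22
After op 3 (delete): buffer="onjvvokv" (len 8), cursors c1@4 c2@8, authorship ...1...2
After op 4 (move_right): buffer="onjvvokv" (len 8), cursors c1@5 c2@8, authorship ...1...2
After op 5 (insert('p')): buffer="onjvvpokvp" (len 10), cursors c1@6 c2@10, authorship ...1.1..22
Authorship (.=original, N=cursor N): . . . 1 . 1 . . 2 2
Index 9: author = 2

Answer: cursor 2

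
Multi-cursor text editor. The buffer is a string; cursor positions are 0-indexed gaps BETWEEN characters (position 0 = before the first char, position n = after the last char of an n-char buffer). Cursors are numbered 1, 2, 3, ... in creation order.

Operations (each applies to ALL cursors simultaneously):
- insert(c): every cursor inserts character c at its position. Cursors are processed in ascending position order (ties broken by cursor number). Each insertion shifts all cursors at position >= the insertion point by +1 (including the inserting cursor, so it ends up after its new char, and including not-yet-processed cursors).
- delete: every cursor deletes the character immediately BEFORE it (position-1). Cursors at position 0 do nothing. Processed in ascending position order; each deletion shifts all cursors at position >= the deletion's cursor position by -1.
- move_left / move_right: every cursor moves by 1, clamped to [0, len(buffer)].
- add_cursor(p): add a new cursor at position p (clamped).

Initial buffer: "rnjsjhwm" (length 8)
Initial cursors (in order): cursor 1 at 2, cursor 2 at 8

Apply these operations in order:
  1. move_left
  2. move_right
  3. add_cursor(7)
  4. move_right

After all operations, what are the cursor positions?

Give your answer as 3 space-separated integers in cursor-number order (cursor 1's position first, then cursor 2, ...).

Answer: 3 8 8

Derivation:
After op 1 (move_left): buffer="rnjsjhwm" (len 8), cursors c1@1 c2@7, authorship ........
After op 2 (move_right): buffer="rnjsjhwm" (len 8), cursors c1@2 c2@8, authorship ........
After op 3 (add_cursor(7)): buffer="rnjsjhwm" (len 8), cursors c1@2 c3@7 c2@8, authorship ........
After op 4 (move_right): buffer="rnjsjhwm" (len 8), cursors c1@3 c2@8 c3@8, authorship ........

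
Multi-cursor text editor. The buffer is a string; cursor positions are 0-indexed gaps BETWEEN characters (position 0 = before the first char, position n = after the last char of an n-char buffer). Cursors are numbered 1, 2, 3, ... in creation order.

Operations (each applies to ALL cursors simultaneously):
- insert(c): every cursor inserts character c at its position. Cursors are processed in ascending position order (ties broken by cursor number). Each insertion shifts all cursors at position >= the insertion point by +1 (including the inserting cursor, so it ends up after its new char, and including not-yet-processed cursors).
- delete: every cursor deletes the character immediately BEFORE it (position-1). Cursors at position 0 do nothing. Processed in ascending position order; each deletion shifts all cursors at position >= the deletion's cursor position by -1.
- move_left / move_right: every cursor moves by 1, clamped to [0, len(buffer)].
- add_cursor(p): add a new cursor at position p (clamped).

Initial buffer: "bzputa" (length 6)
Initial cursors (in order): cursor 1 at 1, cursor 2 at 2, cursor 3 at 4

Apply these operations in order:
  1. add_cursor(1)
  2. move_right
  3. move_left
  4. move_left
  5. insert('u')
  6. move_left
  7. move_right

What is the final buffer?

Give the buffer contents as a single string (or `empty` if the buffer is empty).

Answer: uubuzpuuta

Derivation:
After op 1 (add_cursor(1)): buffer="bzputa" (len 6), cursors c1@1 c4@1 c2@2 c3@4, authorship ......
After op 2 (move_right): buffer="bzputa" (len 6), cursors c1@2 c4@2 c2@3 c3@5, authorship ......
After op 3 (move_left): buffer="bzputa" (len 6), cursors c1@1 c4@1 c2@2 c3@4, authorship ......
After op 4 (move_left): buffer="bzputa" (len 6), cursors c1@0 c4@0 c2@1 c3@3, authorship ......
After op 5 (insert('u')): buffer="uubuzpuuta" (len 10), cursors c1@2 c4@2 c2@4 c3@7, authorship 14.2..3...
After op 6 (move_left): buffer="uubuzpuuta" (len 10), cursors c1@1 c4@1 c2@3 c3@6, authorship 14.2..3...
After op 7 (move_right): buffer="uubuzpuuta" (len 10), cursors c1@2 c4@2 c2@4 c3@7, authorship 14.2..3...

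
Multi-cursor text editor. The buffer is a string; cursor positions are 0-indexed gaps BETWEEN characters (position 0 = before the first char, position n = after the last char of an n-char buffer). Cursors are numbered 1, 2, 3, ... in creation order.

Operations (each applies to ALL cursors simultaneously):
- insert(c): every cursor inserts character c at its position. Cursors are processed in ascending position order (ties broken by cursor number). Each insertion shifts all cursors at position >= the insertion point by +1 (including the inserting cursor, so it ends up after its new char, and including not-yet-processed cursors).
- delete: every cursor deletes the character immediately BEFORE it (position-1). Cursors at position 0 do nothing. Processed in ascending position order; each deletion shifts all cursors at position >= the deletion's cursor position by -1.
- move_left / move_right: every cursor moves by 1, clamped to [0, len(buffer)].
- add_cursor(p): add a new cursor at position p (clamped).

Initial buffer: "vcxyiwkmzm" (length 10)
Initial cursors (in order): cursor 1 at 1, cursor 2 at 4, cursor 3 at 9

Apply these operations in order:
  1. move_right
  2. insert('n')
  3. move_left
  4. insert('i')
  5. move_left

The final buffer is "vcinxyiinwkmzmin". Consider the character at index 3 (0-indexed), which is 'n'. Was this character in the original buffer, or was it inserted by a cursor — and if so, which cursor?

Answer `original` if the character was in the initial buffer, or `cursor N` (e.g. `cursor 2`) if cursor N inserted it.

Answer: cursor 1

Derivation:
After op 1 (move_right): buffer="vcxyiwkmzm" (len 10), cursors c1@2 c2@5 c3@10, authorship ..........
After op 2 (insert('n')): buffer="vcnxyinwkmzmn" (len 13), cursors c1@3 c2@7 c3@13, authorship ..1...2.....3
After op 3 (move_left): buffer="vcnxyinwkmzmn" (len 13), cursors c1@2 c2@6 c3@12, authorship ..1...2.....3
After op 4 (insert('i')): buffer="vcinxyiinwkmzmin" (len 16), cursors c1@3 c2@8 c3@15, authorship ..11...22.....33
After op 5 (move_left): buffer="vcinxyiinwkmzmin" (len 16), cursors c1@2 c2@7 c3@14, authorship ..11...22.....33
Authorship (.=original, N=cursor N): . . 1 1 . . . 2 2 . . . . . 3 3
Index 3: author = 1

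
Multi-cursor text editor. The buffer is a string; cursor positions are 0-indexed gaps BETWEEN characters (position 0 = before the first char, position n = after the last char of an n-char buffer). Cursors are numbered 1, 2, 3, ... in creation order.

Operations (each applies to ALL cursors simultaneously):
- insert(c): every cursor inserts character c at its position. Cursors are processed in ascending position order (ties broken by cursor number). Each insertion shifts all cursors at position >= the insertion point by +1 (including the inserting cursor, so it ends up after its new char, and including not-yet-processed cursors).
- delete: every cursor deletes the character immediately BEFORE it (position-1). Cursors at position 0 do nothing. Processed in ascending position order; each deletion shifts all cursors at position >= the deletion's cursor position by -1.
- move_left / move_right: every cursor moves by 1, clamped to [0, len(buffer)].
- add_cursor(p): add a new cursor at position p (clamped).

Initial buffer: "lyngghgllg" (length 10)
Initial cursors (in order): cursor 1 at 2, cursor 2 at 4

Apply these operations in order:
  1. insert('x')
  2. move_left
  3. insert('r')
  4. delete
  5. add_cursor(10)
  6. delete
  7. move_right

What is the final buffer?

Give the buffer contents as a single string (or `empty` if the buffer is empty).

Answer: lxnxghglg

Derivation:
After op 1 (insert('x')): buffer="lyxngxghgllg" (len 12), cursors c1@3 c2@6, authorship ..1..2......
After op 2 (move_left): buffer="lyxngxghgllg" (len 12), cursors c1@2 c2@5, authorship ..1..2......
After op 3 (insert('r')): buffer="lyrxngrxghgllg" (len 14), cursors c1@3 c2@7, authorship ..11..22......
After op 4 (delete): buffer="lyxngxghgllg" (len 12), cursors c1@2 c2@5, authorship ..1..2......
After op 5 (add_cursor(10)): buffer="lyxngxghgllg" (len 12), cursors c1@2 c2@5 c3@10, authorship ..1..2......
After op 6 (delete): buffer="lxnxghglg" (len 9), cursors c1@1 c2@3 c3@7, authorship .1.2.....
After op 7 (move_right): buffer="lxnxghglg" (len 9), cursors c1@2 c2@4 c3@8, authorship .1.2.....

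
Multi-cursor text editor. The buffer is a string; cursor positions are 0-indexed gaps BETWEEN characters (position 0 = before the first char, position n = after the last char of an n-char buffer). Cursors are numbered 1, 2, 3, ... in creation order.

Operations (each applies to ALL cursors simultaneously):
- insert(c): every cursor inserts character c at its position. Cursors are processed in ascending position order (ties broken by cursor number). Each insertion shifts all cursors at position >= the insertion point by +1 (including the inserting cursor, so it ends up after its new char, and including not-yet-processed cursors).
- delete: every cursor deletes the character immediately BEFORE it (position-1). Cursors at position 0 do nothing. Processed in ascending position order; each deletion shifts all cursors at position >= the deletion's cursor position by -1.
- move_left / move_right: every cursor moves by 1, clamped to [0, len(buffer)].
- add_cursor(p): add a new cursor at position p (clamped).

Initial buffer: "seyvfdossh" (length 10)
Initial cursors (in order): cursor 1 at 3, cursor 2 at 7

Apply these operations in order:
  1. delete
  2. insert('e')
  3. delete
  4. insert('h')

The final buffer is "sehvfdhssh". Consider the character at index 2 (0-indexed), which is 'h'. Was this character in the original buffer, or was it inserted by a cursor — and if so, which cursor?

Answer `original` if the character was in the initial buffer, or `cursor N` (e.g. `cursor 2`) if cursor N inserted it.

After op 1 (delete): buffer="sevfdssh" (len 8), cursors c1@2 c2@5, authorship ........
After op 2 (insert('e')): buffer="seevfdessh" (len 10), cursors c1@3 c2@7, authorship ..1...2...
After op 3 (delete): buffer="sevfdssh" (len 8), cursors c1@2 c2@5, authorship ........
After op 4 (insert('h')): buffer="sehvfdhssh" (len 10), cursors c1@3 c2@7, authorship ..1...2...
Authorship (.=original, N=cursor N): . . 1 . . . 2 . . .
Index 2: author = 1

Answer: cursor 1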